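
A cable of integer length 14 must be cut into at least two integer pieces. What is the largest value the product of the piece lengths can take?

162

Let prod[k] be the best product for length k (with at least one cut). For each first piece i, the rest contributes max(k−i, prod[k−i]).
Small cases: prod[2]=1, prod[3]=2, prod[4]=4, prod[5]=6, prod[6]=9, prod[7]=12, prod[8]=18, prod[9]=27.
prod[10] = 2×max(8,18) = 2×18 = 36
prod[11] = 2×max(9,27) = 2×27 = 54
prod[12] = 3×max(9,27) = 3×27 = 81
prod[13] = 2×max(11,54) = 2×54 = 108
prod[14] = 2×max(12,81) = 2×81 = 162
One optimal split: 3 + 3 + 3 + 3 + 2; product 3×3×3×3×2 = 162.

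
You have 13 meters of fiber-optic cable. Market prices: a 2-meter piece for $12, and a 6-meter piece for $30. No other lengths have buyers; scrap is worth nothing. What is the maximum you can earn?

Let best[k] be the best obtainable value from length k. For each k, try every first piece i and keep the best of price[i] + best[k−i].
best[1] = 0
best[2] = 12
best[3] = 12
best[4] = 24  (first piece 2, then best[2]=12)
best[5] = 24
best[6] = 36  (first piece 2, then best[4]=24)
best[7] = 36
best[8] = 48  (first piece 2, then best[6]=36)
best[9] = 48
best[10] = 60  (first piece 2, then best[8]=48)
best[11] = 60
best[12] = 72  (first piece 2, then best[10]=60)
best[13] = 72
One optimal cutting: pieces 2 + 2 + 2 + 2 + 2 + 2 with 1 meter of scrap → $72.

72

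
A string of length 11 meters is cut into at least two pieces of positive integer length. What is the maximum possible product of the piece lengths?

54

Define m[k] = max over 1≤i<k of i · max(k−i, m[k−i]); the inner max lets the remainder stay uncut if that's better.
Small cases: m[2]=1, m[3]=2, m[4]=4, m[5]=6, m[6]=9.
m[7] = max(1·9, 2·6, 3·4, 4·3, 5·2, 6·1) = 12
m[8] = max(1·12, 2·9, 3·6, …, 6·2, 7·1) = 18
m[9] = max(1·18, 2·12, 3·9, …, 7·2, 8·1) = 27
m[10] = max(1·27, 2·18, 3·12, …, 8·2, 9·1) = 36
m[11] = max(1·36, 2·27, 3·18, …, 9·2, 10·1) = 54
One optimal split: 3 + 3 + 3 + 2; product 3·3·3·2 = 54.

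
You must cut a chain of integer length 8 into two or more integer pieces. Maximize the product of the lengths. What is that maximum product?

18

Let P[k] be the best product for length k (with at least one cut). For each first piece i, the rest contributes max(k−i, P[k−i]).
P[2] = 1·max(1,0) = 1·1 = 1
P[3] = 1·max(2,1) = 1·2 = 2
P[4] = 2·max(2,1) = 2·2 = 4
P[5] = 2·max(3,2) = 2·3 = 6
P[6] = 3·max(3,2) = 3·3 = 9
P[7] = 2·max(5,6) = 2·6 = 12
P[8] = 2·max(6,9) = 2·9 = 18
One optimal split: 3 + 3 + 2; product 3·3·2 = 18.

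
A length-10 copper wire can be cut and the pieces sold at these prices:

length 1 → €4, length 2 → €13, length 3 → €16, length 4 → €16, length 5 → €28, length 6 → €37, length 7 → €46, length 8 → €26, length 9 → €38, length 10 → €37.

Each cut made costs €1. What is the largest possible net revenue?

61

Consider every possible first cut. r[k] is the best of p[i]+r[k−i] over all sellable i≤k, charging 1 whenever i<k.
r[1] = 4
r[2] = max(4+4-1, 13+0) = 13
r[3] = max(4+13-1, 13+4-1, 16+0) = 16
r[4] = max(4+16-1, 13+13-1, 16+4-1, 16+0) = 25
r[5] = max(4+25-1, 13+16-1, 16+13-1, 16+4-1, 28+0) = 28
r[6] = max(4+28-1, 13+25-1, 16+16-1, 16+13-1, 28+4-1, 37+0) = 37
r[7] = max(4+37-1, 13+28-1, 16+25-1, …, 37+4-1, 46+0) = 46
r[8] = max(4+46-1, 13+37-1, 16+28-1, …, 46+4-1, 26+0) = 49
r[9] = max(4+49-1, 13+46-1, 16+37-1, …, 26+4-1, 38+0) = 58
r[10] = max(4+58-1, 13+49-1, 16+46-1, …, 38+4-1, 37+0) = 61
One optimal plan: pieces 7 + 2 + 1 (2 cuts) → €63 − €2 = €61.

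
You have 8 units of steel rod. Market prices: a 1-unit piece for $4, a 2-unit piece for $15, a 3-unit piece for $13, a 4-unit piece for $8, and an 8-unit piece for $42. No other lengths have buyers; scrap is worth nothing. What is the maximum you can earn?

Let r[k] be the best obtainable value from length k. For each k, try every first piece i and keep the best of price[i] + r[k−i].
r[1] = 4
r[2] = 15
r[3] = 19  (first piece 1, then r[2]=15)
r[4] = 30  (first piece 2, then r[2]=15)
r[5] = 34  (first piece 1, then r[4]=30)
r[6] = 45  (first piece 2, then r[4]=30)
r[7] = 49  (first piece 1, then r[6]=45)
r[8] = 60  (first piece 2, then r[6]=45)
One optimal cutting: 2 + 2 + 2 + 2 → $60.

60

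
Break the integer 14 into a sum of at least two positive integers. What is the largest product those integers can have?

Let m[k] be the best product for length k (with at least one cut). For each first piece i, the rest contributes max(k−i, m[k−i]).
m[2] = 1·max(1,0) = 1·1 = 1
m[3] = max(1·2, 2·1) = 2
m[4] = max(1·3, 2·2, 3·1) = 4
m[5] = max(1·4, 2·3, 3·2, 4·1) = 6
m[6] = max(1·6, 2·4, 3·3, 4·2, 5·1) = 9
m[7] = max(1·9, 2·6, 3·4, 4·3, 5·2, 6·1) = 12
m[8] = max(1·12, 2·9, 3·6, …, 6·2, 7·1) = 18
m[9] = max(1·18, 2·12, 3·9, …, 7·2, 8·1) = 27
m[10] = max(1·27, 2·18, 3·12, …, 8·2, 9·1) = 36
m[11] = max(1·36, 2·27, 3·18, …, 9·2, 10·1) = 54
m[12] = max(1·54, 2·36, 3·27, …, 10·2, 11·1) = 81
m[13] = max(1·81, 2·54, 3·36, …, 11·2, 12·1) = 108
m[14] = max(1·108, 2·81, 3·54, …, 12·2, 13·1) = 162
One optimal split: 3 + 3 + 3 + 3 + 2; product 3·3·3·3·2 = 162.

162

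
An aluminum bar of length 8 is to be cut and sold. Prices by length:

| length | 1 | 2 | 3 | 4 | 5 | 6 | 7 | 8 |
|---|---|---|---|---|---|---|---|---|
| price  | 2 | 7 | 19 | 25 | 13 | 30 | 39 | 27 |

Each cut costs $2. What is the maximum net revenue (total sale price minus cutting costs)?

Build net[k] bottom-up: net[k] = max over allowed piece i of (p[i] + net[k−i]) − 2 per cut.
net[1] = 2
net[2] = max(2+2-2, 7+0) = 7
net[3] = max(2+7-2, 7+2-2, 19+0) = 19
net[4] = max(2+19-2, 7+7-2, 19+2-2, 25+0) = 25
net[5] = max(2+25-2, 7+19-2, 19+7-2, 25+2-2, 13+0) = 25
net[6] = max(2+25-2, 7+25-2, 19+19-2, 25+7-2, 13+2-2, 30+0) = 36
net[7] = max(2+36-2, 7+25-2, 19+25-2, …, 30+2-2, 39+0) = 42
net[8] = max(2+42-2, 7+36-2, 19+25-2, …, 39+2-2, 27+0) = 48
One optimal plan: pieces 4 + 4 (1 cut) → $50 − $2 = $48.

48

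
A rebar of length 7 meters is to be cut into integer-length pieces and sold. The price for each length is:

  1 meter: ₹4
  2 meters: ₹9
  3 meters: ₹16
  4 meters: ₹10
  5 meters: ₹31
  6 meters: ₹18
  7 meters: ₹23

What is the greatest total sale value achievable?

Consider every possible first cut. best[k] is the best of p[i]+best[k−i] over all sellable i≤k.
best[1] = 4
best[2] = max(4+4, 9+0) = 9
best[3] = max(4+9, 9+4, 16+0) = 16
best[4] = max(4+16, 9+9, 16+4, 10+0) = 20
best[5] = max(4+20, 9+16, 16+9, 10+4, 31+0) = 31
best[6] = max(4+31, 9+20, 16+16, 10+9, 31+4, 18+0) = 35
best[7] = max(4+35, 9+31, 16+20, …, 18+4, 23+0) = 40
One optimal cutting: 5 + 2 → ₹31 + ₹9 = ₹40.

40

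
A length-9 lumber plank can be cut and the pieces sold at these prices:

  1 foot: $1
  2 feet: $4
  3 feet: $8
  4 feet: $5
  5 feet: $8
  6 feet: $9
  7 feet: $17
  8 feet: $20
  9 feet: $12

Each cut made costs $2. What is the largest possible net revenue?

Consider every possible first cut. net[k] is the best of p[i]+net[k−i] over all sellable i≤k, charging 2 whenever i<k.
net[1] = 1
net[2] = 4
net[3] = 8
net[4] = 7  (first piece 1, then net[3]=8)
net[5] = 10  (first piece 2, then net[3]=8)
net[6] = 14  (first piece 3, then net[3]=8)
net[7] = 17
net[8] = 20
net[9] = 20  (first piece 3, then net[6]=14)
One optimal plan: pieces 3 + 3 + 3 (2 cuts) → $24 − $4 = $20.

20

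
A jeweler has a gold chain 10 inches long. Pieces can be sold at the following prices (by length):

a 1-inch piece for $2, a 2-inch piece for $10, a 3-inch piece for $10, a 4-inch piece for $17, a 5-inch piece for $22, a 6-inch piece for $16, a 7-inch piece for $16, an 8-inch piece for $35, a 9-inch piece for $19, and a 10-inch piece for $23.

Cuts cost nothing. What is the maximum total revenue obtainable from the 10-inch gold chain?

50

Build r[k] bottom-up: r[k] = max over allowed piece i of (p[i] + r[k−i]).
r[1] = 2
r[2] = max(2+2, 10+0) = 10
r[3] = max(2+10, 10+2, 10+0) = 12
r[4] = max(2+12, 10+10, 10+2, 17+0) = 20
r[5] = max(2+20, 10+12, 10+10, 17+2, 22+0) = 22
r[6] = max(2+22, 10+20, 10+12, 17+10, 22+2, 16+0) = 30
r[7] = max(2+30, 10+22, 10+20, …, 16+2, 16+0) = 32
r[8] = max(2+32, 10+30, 10+22, …, 16+2, 35+0) = 40
r[9] = max(2+40, 10+32, 10+30, …, 35+2, 19+0) = 42
r[10] = max(2+42, 10+40, 10+32, …, 19+2, 23+0) = 50
One optimal cutting: 2 + 2 + 2 + 2 + 2 → $10 + $10 + $10 + $10 + $10 = $50.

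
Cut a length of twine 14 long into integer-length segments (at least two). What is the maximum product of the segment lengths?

162

Define prod[k] = max over 1≤i<k of i · max(k−i, prod[k−i]); the inner max lets the remainder stay uncut if that's better.
prod[2] = 1*max(1,0) = 1*1 = 1
prod[3] = max(1*2, 2*1) = 2
prod[4] = max(1*3, 2*2, 3*1) = 4
prod[5] = max(1*4, 2*3, 3*2, 4*1) = 6
prod[6] = max(1*6, 2*4, 3*3, 4*2, 5*1) = 9
prod[7] = max(1*9, 2*6, 3*4, 4*3, 5*2, 6*1) = 12
prod[8] = max(1*12, 2*9, 3*6, …, 6*2, 7*1) = 18
prod[9] = max(1*18, 2*12, 3*9, …, 7*2, 8*1) = 27
prod[10] = max(1*27, 2*18, 3*12, …, 8*2, 9*1) = 36
prod[11] = max(1*36, 2*27, 3*18, …, 9*2, 10*1) = 54
prod[12] = max(1*54, 2*36, 3*27, …, 10*2, 11*1) = 81
prod[13] = max(1*81, 2*54, 3*36, …, 11*2, 12*1) = 108
prod[14] = max(1*108, 2*81, 3*54, …, 12*2, 13*1) = 162
One optimal split: 3 + 3 + 3 + 3 + 2; product 3*3*3*3*2 = 162.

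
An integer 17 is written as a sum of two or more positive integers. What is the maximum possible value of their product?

486

Define m[k] = max over 1≤i<k of i · max(k−i, m[k−i]); the inner max lets the remainder stay uncut if that's better.
m[2] = 1*max(1,0) = 1*1 = 1
m[3] = 1*max(2,1) = 1*2 = 2
m[4] = 2*max(2,1) = 2*2 = 4
m[5] = 2*max(3,2) = 2*3 = 6
m[6] = 3*max(3,2) = 3*3 = 9
m[7] = 2*max(5,6) = 2*6 = 12
m[8] = 2*max(6,9) = 2*9 = 18
m[9] = 3*max(6,9) = 3*9 = 27
m[10] = 2*max(8,18) = 2*18 = 36
m[11] = 2*max(9,27) = 2*27 = 54
m[12] = 3*max(9,27) = 3*27 = 81
m[13] = 2*max(11,54) = 2*54 = 108
m[14] = 2*max(12,81) = 2*81 = 162
m[15] = 3*max(12,81) = 3*81 = 243
m[16] = 2*max(14,162) = 2*162 = 324
m[17] = 2*max(15,243) = 2*243 = 486
One optimal split: 3 + 3 + 3 + 3 + 3 + 2; product 3*3*3*3*3*2 = 486.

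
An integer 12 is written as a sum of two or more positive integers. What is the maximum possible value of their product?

Define f[k] = max over 1≤i<k of i · max(k−i, f[k−i]); the inner max lets the remainder stay uncut if that's better.
f[2] = 1*max(1,0) = 1*1 = 1
f[3] = max(1*2, 2*1) = 2
f[4] = max(1*3, 2*2, 3*1) = 4
f[5] = max(1*4, 2*3, 3*2, 4*1) = 6
f[6] = max(1*6, 2*4, 3*3, 4*2, 5*1) = 9
f[7] = max(1*9, 2*6, 3*4, 4*3, 5*2, 6*1) = 12
f[8] = max(1*12, 2*9, 3*6, …, 6*2, 7*1) = 18
f[9] = max(1*18, 2*12, 3*9, …, 7*2, 8*1) = 27
f[10] = max(1*27, 2*18, 3*12, …, 8*2, 9*1) = 36
f[11] = max(1*36, 2*27, 3*18, …, 9*2, 10*1) = 54
f[12] = max(1*54, 2*36, 3*27, …, 10*2, 11*1) = 81
One optimal split: 3 + 3 + 3 + 3; product 3*3*3*3 = 81.

81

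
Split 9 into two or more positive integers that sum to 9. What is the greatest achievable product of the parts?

Fill P[k] for k=2..9: at each k try every first piece i and multiply by the better of (k−i) uncut or P[k−i].
P[2] = 1×max(1,0) = 1×1 = 1
P[3] = max(1×2, 2×1) = 2
P[4] = max(1×3, 2×2, 3×1) = 4
P[5] = max(1×4, 2×3, 3×2, 4×1) = 6
P[6] = max(1×6, 2×4, 3×3, 4×2, 5×1) = 9
P[7] = max(1×9, 2×6, 3×4, 4×3, 5×2, 6×1) = 12
P[8] = max(1×12, 2×9, 3×6, …, 6×2, 7×1) = 18
P[9] = max(1×18, 2×12, 3×9, …, 7×2, 8×1) = 27
One optimal split: 3 + 3 + 3; product 3×3×3 = 27.

27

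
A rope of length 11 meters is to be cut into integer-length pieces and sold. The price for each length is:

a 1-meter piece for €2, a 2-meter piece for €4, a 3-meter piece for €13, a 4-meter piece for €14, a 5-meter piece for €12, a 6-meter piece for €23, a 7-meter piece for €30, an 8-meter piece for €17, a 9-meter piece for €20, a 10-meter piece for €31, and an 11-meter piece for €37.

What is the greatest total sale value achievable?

Consider every possible first cut. r[k] is the best of p[i]+r[k−i] over all sellable i≤k.
r[1] = 2
r[2] = 4  (first piece 1, then r[1]=2)
r[3] = 13
r[4] = 15  (first piece 1, then r[3]=13)
r[5] = 17  (first piece 1, then r[4]=15)
r[6] = 26  (first piece 3, then r[3]=13)
r[7] = 30
r[8] = 32  (first piece 1, then r[7]=30)
r[9] = 39  (first piece 3, then r[6]=26)
r[10] = 43  (first piece 3, then r[7]=30)
r[11] = 45  (first piece 1, then r[10]=43)
One optimal cutting: 7 + 3 + 1 → €30 + €13 + €2 = €45.

45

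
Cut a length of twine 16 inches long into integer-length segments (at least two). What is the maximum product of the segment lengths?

Fill prod[k] for k=2..16: at each k try every first piece i and multiply by the better of (k−i) uncut or prod[k−i].
prod[2] = 1*max(1,0) = 1*1 = 1
prod[3] = 1*max(2,1) = 1*2 = 2
prod[4] = 2*max(2,1) = 2*2 = 4
prod[5] = 2*max(3,2) = 2*3 = 6
prod[6] = 3*max(3,2) = 3*3 = 9
prod[7] = 2*max(5,6) = 2*6 = 12
prod[8] = 2*max(6,9) = 2*9 = 18
prod[9] = 3*max(6,9) = 3*9 = 27
prod[10] = 2*max(8,18) = 2*18 = 36
prod[11] = 2*max(9,27) = 2*27 = 54
prod[12] = 3*max(9,27) = 3*27 = 81
prod[13] = 2*max(11,54) = 2*54 = 108
prod[14] = 2*max(12,81) = 2*81 = 162
prod[15] = 3*max(12,81) = 3*81 = 243
prod[16] = 2*max(14,162) = 2*162 = 324
One optimal split: 3 + 3 + 3 + 3 + 2 + 2; product 3*3*3*3*2*2 = 324.

324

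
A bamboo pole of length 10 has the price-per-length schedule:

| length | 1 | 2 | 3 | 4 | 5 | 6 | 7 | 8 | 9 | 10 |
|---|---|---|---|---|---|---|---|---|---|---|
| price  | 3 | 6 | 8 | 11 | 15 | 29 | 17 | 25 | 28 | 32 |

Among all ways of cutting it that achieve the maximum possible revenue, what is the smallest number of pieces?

Build r[k] bottom-up: r[k] = max over allowed piece i of (p[i] + r[k−i]).
r[1] = 3
r[2] = 6  (first piece 1, then r[1]=3)
r[3] = 9  (first piece 1, then r[2]=6)
r[4] = 12  (first piece 1, then r[3]=9)
r[5] = 15  (first piece 1, then r[4]=12)
r[6] = 29
r[7] = 32  (first piece 1, then r[6]=29)
r[8] = 35  (first piece 1, then r[7]=32)
r[9] = 38  (first piece 1, then r[8]=35)
r[10] = 41  (first piece 1, then r[9]=38)
Maximum revenue is $41.
Now minimize piece count subject to staying optimal: for each k, pieces[k] = 1 + min over i with p[i]+r[k−i]=r[k] of pieces[k−i].
pieces[7] = 2
pieces[8] = 2
pieces[9] = 3
pieces[10] = 3

3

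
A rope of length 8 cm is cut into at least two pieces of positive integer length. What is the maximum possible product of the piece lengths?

Define m[k] = max over 1≤i<k of i · max(k−i, m[k−i]); the inner max lets the remainder stay uncut if that's better.
m[2] = 1×max(1,0) = 1×1 = 1
m[3] = 1×max(2,1) = 1×2 = 2
m[4] = 2×max(2,1) = 2×2 = 4
m[5] = 2×max(3,2) = 2×3 = 6
m[6] = 3×max(3,2) = 3×3 = 9
m[7] = 2×max(5,6) = 2×6 = 12
m[8] = 2×max(6,9) = 2×9 = 18
One optimal split: 3 + 3 + 2; product 3×3×2 = 18.

18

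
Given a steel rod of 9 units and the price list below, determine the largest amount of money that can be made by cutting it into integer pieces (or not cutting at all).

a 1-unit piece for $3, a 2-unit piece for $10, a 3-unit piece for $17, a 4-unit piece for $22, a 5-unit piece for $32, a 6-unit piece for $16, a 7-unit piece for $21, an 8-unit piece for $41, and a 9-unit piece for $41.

Let best[k] be the best obtainable value from length k. For each k, try every first piece i and keep the best of price[i] + best[k−i].
best[1] = 3
best[2] = 10
best[3] = 17
best[4] = 22
best[5] = 32
best[6] = 35  (first piece 1, then best[5]=32)
best[7] = 42  (first piece 2, then best[5]=32)
best[8] = 49  (first piece 3, then best[5]=32)
best[9] = 54  (first piece 4, then best[5]=32)
One optimal cutting: 5 + 4 → $32 + $22 = $54.

54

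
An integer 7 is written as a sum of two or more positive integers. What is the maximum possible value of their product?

12

Fill prod[k] for k=2..7: at each k try every first piece i and multiply by the better of (k−i) uncut or prod[k−i].
prod[2] = 1·max(1,0) = 1·1 = 1
prod[3] = 1·max(2,1) = 1·2 = 2
prod[4] = 2·max(2,1) = 2·2 = 4
prod[5] = 2·max(3,2) = 2·3 = 6
prod[6] = 3·max(3,2) = 3·3 = 9
prod[7] = 2·max(5,6) = 2·6 = 12
One optimal split: 3 + 2 + 2; product 3·2·2 = 12.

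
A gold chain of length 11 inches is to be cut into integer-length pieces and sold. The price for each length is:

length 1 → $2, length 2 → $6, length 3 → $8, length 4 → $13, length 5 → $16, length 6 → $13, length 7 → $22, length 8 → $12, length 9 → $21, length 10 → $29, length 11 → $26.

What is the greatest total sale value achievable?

35

Let v[k] be the best obtainable value from length k. For each k, try every first piece i and keep the best of price[i] + v[k−i].
v[1] = 2
v[2] = max(2+2, 6+0) = 6
v[3] = max(2+6, 6+2, 8+0) = 8
v[4] = max(2+8, 6+6, 8+2, 13+0) = 13
v[5] = max(2+13, 6+8, 8+6, 13+2, 16+0) = 16
v[6] = max(2+16, 6+13, 8+8, 13+6, 16+2, 13+0) = 19
v[7] = max(2+19, 6+16, 8+13, …, 13+2, 22+0) = 22
v[8] = max(2+22, 6+19, 8+16, …, 22+2, 12+0) = 26
v[9] = max(2+26, 6+22, 8+19, …, 12+2, 21+0) = 29
v[10] = max(2+29, 6+26, 8+22, …, 21+2, 29+0) = 32
v[11] = max(2+32, 6+29, 8+26, …, 29+2, 26+0) = 35
One optimal cutting: 5 + 4 + 2 → $16 + $13 + $6 = $35.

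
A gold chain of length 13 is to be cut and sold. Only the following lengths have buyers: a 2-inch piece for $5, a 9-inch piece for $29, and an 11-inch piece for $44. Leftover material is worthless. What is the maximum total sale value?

Consider every possible first cut. r[k] is the best of p[i]+r[k−i] over all sellable i≤k.
r[1] = 0
r[2] = 5
r[3] = 5
r[4] = 10  (first piece 2, then r[2]=5)
r[5] = 10
r[6] = 15  (first piece 2, then r[4]=10)
r[7] = 15
r[8] = 20  (first piece 2, then r[6]=15)
r[9] = 29
r[10] = 29
r[11] = 44
r[12] = 44
r[13] = 49  (first piece 2, then r[11]=44)
One optimal cutting: 11 + 2 → $49.

49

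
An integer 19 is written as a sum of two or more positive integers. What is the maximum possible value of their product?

972

Fill prod[k] for k=2..19: at each k try every first piece i and multiply by the better of (k−i) uncut or prod[k−i].
prod[2] = 1×max(1,0) = 1×1 = 1
prod[3] = 1×max(2,1) = 1×2 = 2
prod[4] = 2×max(2,1) = 2×2 = 4
prod[5] = 2×max(3,2) = 2×3 = 6
prod[6] = 3×max(3,2) = 3×3 = 9
prod[7] = 2×max(5,6) = 2×6 = 12
prod[8] = 2×max(6,9) = 2×9 = 18
prod[9] = 3×max(6,9) = 3×9 = 27
prod[10] = 2×max(8,18) = 2×18 = 36
prod[11] = 2×max(9,27) = 2×27 = 54
prod[12] = 3×max(9,27) = 3×27 = 81
prod[13] = 2×max(11,54) = 2×54 = 108
prod[14] = 2×max(12,81) = 2×81 = 162
prod[15] = 3×max(12,81) = 3×81 = 243
prod[16] = 2×max(14,162) = 2×162 = 324
prod[17] = 2×max(15,243) = 2×243 = 486
prod[18] = 3×max(15,243) = 3×243 = 729
prod[19] = 2×max(17,486) = 2×486 = 972
One optimal split: 3 + 3 + 3 + 3 + 3 + 2 + 2; product 3×3×3×3×3×2×2 = 972.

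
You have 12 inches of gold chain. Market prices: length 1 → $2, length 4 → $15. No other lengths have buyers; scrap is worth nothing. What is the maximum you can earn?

Consider every possible first cut. r[k] is the best of p[i]+r[k−i] over all sellable i≤k.
r[1] = 2
r[2] = 4  (first piece 1, then r[1]=2)
r[3] = 6  (first piece 1, then r[2]=4)
r[4] = 15
r[5] = 17  (first piece 1, then r[4]=15)
r[6] = 19  (first piece 1, then r[5]=17)
r[7] = 21  (first piece 1, then r[6]=19)
r[8] = 30  (first piece 4, then r[4]=15)
r[9] = 32  (first piece 1, then r[8]=30)
r[10] = 34  (first piece 1, then r[9]=32)
r[11] = 36  (first piece 1, then r[10]=34)
r[12] = 45  (first piece 4, then r[8]=30)
One optimal cutting: 4 + 4 + 4 → $45.

45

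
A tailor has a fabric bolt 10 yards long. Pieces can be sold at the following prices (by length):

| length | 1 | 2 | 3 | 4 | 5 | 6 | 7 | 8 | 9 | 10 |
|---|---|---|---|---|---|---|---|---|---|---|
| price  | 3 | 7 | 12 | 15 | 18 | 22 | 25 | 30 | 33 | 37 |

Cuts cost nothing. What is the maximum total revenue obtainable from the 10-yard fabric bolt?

Build best[k] bottom-up: best[k] = max over allowed piece i of (p[i] + best[k−i]).
best[1] = 3
best[2] = max(3+3, 7+0) = 7
best[3] = max(3+7, 7+3, 12+0) = 12
best[4] = max(3+12, 7+7, 12+3, 15+0) = 15
best[5] = max(3+15, 7+12, 12+7, 15+3, 18+0) = 19
best[6] = max(3+19, 7+15, 12+12, 15+7, 18+3, 22+0) = 24
best[7] = max(3+24, 7+19, 12+15, …, 22+3, 25+0) = 27
best[8] = max(3+27, 7+24, 12+19, …, 25+3, 30+0) = 31
best[9] = max(3+31, 7+27, 12+24, …, 30+3, 33+0) = 36
best[10] = max(3+36, 7+31, 12+27, …, 33+3, 37+0) = 39
One optimal cutting: 3 + 3 + 3 + 1 → $12 + $12 + $12 + $3 = $39.

39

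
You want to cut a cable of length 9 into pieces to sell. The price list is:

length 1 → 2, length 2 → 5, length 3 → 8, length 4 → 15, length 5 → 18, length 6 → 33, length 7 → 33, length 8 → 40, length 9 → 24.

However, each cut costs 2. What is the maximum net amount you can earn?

40

Build r[k] bottom-up: r[k] = max over allowed piece i of (p[i] + r[k−i]) − 2 per cut.
r[1] = 2
r[2] = 5
r[3] = 8
r[4] = 15
r[5] = 18
r[6] = 33
r[7] = 33  (first piece 1, then r[6]=33)
r[8] = 40
r[9] = 40  (first piece 1, then r[8]=40)
One optimal plan: pieces 8 + 1 (1 cut) → 42 − 2 = 40.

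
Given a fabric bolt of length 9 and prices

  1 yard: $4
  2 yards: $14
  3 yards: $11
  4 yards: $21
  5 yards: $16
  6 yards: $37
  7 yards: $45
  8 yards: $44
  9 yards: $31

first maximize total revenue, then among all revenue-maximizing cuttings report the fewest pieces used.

5

Build r[k] bottom-up: r[k] = max over allowed piece i of (p[i] + r[k−i]).
r[1] = 4
r[2] = 14
r[3] = 18  (first piece 1, then r[2]=14)
r[4] = 28  (first piece 2, then r[2]=14)
r[5] = 32  (first piece 1, then r[4]=28)
r[6] = 42  (first piece 2, then r[4]=28)
r[7] = 46  (first piece 1, then r[6]=42)
r[8] = 56  (first piece 2, then r[6]=42)
r[9] = 60  (first piece 1, then r[8]=56)
Maximum revenue is $60.
Now minimize piece count subject to staying optimal: for each k, pieces[k] = 1 + min over i with p[i]+r[k−i]=r[k] of pieces[k−i].
pieces[6] = 3
pieces[7] = 4
pieces[8] = 4
pieces[9] = 5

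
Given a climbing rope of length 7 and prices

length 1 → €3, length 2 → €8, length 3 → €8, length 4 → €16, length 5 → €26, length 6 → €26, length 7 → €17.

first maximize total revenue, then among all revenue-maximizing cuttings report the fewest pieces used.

Let r[k] be the best obtainable value from length k. For each k, try every first piece i and keep the best of price[i] + r[k−i].
r[1] = 3
r[2] = 8
r[3] = 11  (first piece 1, then r[2]=8)
r[4] = 16  (first piece 2, then r[2]=8)
r[5] = 26
r[6] = 29  (first piece 1, then r[5]=26)
r[7] = 34  (first piece 2, then r[5]=26)
Maximum revenue is €34.
Now minimize piece count subject to staying optimal: for each k, pieces[k] = 1 + min over i with p[i]+r[k−i]=r[k] of pieces[k−i].
pieces[4] = 1
pieces[5] = 1
pieces[6] = 2
pieces[7] = 2

2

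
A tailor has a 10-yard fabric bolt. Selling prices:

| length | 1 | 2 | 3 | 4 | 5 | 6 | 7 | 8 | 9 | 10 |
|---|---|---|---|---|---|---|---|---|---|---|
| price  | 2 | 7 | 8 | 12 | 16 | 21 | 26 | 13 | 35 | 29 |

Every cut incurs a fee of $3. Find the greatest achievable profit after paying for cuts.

Build v[k] bottom-up: v[k] = max over allowed piece i of (p[i] + v[k−i]) − 3 per cut.
v[1] = 2
v[2] = max(2+2-3, 7+0) = 7
v[3] = max(2+7-3, 7+2-3, 8+0) = 8
v[4] = max(2+8-3, 7+7-3, 8+2-3, 12+0) = 12
v[5] = max(2+12-3, 7+8-3, 8+7-3, 12+2-3, 16+0) = 16
v[6] = max(2+16-3, 7+12-3, 8+8-3, 12+7-3, 16+2-3, 21+0) = 21
v[7] = max(2+21-3, 7+16-3, 8+12-3, …, 21+2-3, 26+0) = 26
v[8] = max(2+26-3, 7+21-3, 8+16-3, …, 26+2-3, 13+0) = 25
v[9] = max(2+25-3, 7+26-3, 8+21-3, …, 13+2-3, 35+0) = 35
v[10] = max(2+35-3, 7+25-3, 8+26-3, …, 35+2-3, 29+0) = 34
One optimal plan: pieces 9 + 1 (1 cut) → $37 − $3 = $34.

34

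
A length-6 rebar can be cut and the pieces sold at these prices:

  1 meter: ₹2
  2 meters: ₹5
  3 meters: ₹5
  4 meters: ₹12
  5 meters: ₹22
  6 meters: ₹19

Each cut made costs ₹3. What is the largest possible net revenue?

21

Let net[k] be the best obtainable value from length k. For each k, try every first piece i and keep the best of price[i] + net[k−i] minus the 3 cut fee when i<k.
net[1] = 2
net[2] = 5
net[3] = 5
net[4] = 12
net[5] = 22
net[6] = 21  (first piece 1, then net[5]=22)
One optimal plan: pieces 5 + 1 (1 cut) → ₹24 − ₹3 = ₹21.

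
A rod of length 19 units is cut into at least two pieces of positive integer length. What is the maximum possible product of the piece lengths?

Define f[k] = max over 1≤i<k of i · max(k−i, f[k−i]); the inner max lets the remainder stay uncut if that's better.
f[2] = 1×max(1,0) = 1×1 = 1
f[3] = 1×max(2,1) = 1×2 = 2
f[4] = 2×max(2,1) = 2×2 = 4
f[5] = 2×max(3,2) = 2×3 = 6
f[6] = 3×max(3,2) = 3×3 = 9
f[7] = 2×max(5,6) = 2×6 = 12
f[8] = 2×max(6,9) = 2×9 = 18
f[9] = 3×max(6,9) = 3×9 = 27
f[10] = 2×max(8,18) = 2×18 = 36
f[11] = 2×max(9,27) = 2×27 = 54
f[12] = 3×max(9,27) = 3×27 = 81
f[13] = 2×max(11,54) = 2×54 = 108
f[14] = 2×max(12,81) = 2×81 = 162
f[15] = 3×max(12,81) = 3×81 = 243
f[16] = 2×max(14,162) = 2×162 = 324
f[17] = 2×max(15,243) = 2×243 = 486
f[18] = 3×max(15,243) = 3×243 = 729
f[19] = 2×max(17,486) = 2×486 = 972
One optimal split: 3 + 3 + 3 + 3 + 3 + 2 + 2; product 3×3×3×3×3×2×2 = 972.

972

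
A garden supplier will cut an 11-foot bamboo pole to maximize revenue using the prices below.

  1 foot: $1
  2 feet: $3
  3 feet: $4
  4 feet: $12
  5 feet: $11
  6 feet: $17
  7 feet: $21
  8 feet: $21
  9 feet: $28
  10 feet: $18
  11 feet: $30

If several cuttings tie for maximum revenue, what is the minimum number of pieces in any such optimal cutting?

Consider every possible first cut. r[k] is the best of p[i]+r[k−i] over all sellable i≤k.
r[1] = 1
r[2] = max(1+1, 3+0) = 3
r[3] = max(1+3, 3+1, 4+0) = 4
r[4] = max(1+4, 3+3, 4+1, 12+0) = 12
r[5] = max(1+12, 3+4, 4+3, 12+1, 11+0) = 13
r[6] = max(1+13, 3+12, 4+4, 12+3, 11+1, 17+0) = 17
r[7] = max(1+17, 3+13, 4+12, …, 17+1, 21+0) = 21
r[8] = max(1+21, 3+17, 4+13, …, 21+1, 21+0) = 24
r[9] = max(1+24, 3+21, 4+17, …, 21+1, 28+0) = 28
r[10] = max(1+28, 3+24, 4+21, …, 28+1, 18+0) = 29
r[11] = max(1+29, 3+28, 4+24, …, 18+1, 30+0) = 33
Maximum revenue is $33.
Now minimize piece count subject to staying optimal: for each k, pieces[k] = 1 + min over i with p[i]+r[k−i]=r[k] of pieces[k−i].
pieces[8] = 2
pieces[9] = 1
pieces[10] = 2
pieces[11] = 2

2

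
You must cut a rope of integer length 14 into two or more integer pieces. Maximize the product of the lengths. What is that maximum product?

162

Define g[k] = max over 1≤i<k of i · max(k−i, g[k−i]); the inner max lets the remainder stay uncut if that's better.
Small cases: g[2]=1, g[3]=2, g[4]=4, g[5]=6, g[6]=9, g[7]=12, g[8]=18, g[9]=27.
g[10] = 2·max(8,18) = 2·18 = 36
g[11] = 2·max(9,27) = 2·27 = 54
g[12] = 3·max(9,27) = 3·27 = 81
g[13] = 2·max(11,54) = 2·54 = 108
g[14] = 2·max(12,81) = 2·81 = 162
One optimal split: 3 + 3 + 3 + 3 + 2; product 3·3·3·3·2 = 162.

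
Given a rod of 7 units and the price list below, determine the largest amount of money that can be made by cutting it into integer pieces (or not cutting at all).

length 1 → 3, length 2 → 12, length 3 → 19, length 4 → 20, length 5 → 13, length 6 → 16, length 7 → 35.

Let R[k] be the best obtainable value from length k. For each k, try every first piece i and keep the best of price[i] + R[k−i].
R[1] = 3
R[2] = 12
R[3] = 19
R[4] = 24  (first piece 2, then R[2]=12)
R[5] = 31  (first piece 2, then R[3]=19)
R[6] = 38  (first piece 3, then R[3]=19)
R[7] = 43  (first piece 2, then R[5]=31)
One optimal cutting: 3 + 2 + 2 → 19 + 12 + 12 = 43.

43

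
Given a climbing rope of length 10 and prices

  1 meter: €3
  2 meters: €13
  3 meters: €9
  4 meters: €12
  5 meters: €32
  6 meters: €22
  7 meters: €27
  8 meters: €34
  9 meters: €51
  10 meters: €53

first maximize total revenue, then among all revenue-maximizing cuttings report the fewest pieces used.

Build r[k] bottom-up: r[k] = max over allowed piece i of (p[i] + r[k−i]).
r[1] = 3
r[2] = 13
r[3] = 16  (first piece 1, then r[2]=13)
r[4] = 26  (first piece 2, then r[2]=13)
r[5] = 32
r[6] = 39  (first piece 2, then r[4]=26)
r[7] = 45  (first piece 2, then r[5]=32)
r[8] = 52  (first piece 2, then r[6]=39)
r[9] = 58  (first piece 2, then r[7]=45)
r[10] = 65  (first piece 2, then r[8]=52)
Maximum revenue is €65.
Now minimize piece count subject to staying optimal: for each k, pieces[k] = 1 + min over i with p[i]+r[k−i]=r[k] of pieces[k−i].
pieces[7] = 2
pieces[8] = 4
pieces[9] = 3
pieces[10] = 5

5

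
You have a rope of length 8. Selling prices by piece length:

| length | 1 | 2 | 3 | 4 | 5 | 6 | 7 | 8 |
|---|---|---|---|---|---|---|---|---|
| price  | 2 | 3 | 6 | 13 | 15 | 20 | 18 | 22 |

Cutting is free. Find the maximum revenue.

26

Build R[k] bottom-up: R[k] = max over allowed piece i of (p[i] + R[k−i]).
R[1] = 2
R[2] = max(2+2, 3+0) = 4
R[3] = max(2+4, 3+2, 6+0) = 6
R[4] = max(2+6, 3+4, 6+2, 13+0) = 13
R[5] = max(2+13, 3+6, 6+4, 13+2, 15+0) = 15
R[6] = max(2+15, 3+13, 6+6, 13+4, 15+2, 20+0) = 20
R[7] = max(2+20, 3+15, 6+13, …, 20+2, 18+0) = 22
R[8] = max(2+22, 3+20, 6+15, …, 18+2, 22+0) = 26
One optimal cutting: 4 + 4 → €13 + €13 = €26.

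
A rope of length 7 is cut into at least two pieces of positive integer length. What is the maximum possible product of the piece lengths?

12

Define m[k] = max over 1≤i<k of i · max(k−i, m[k−i]); the inner max lets the remainder stay uncut if that's better.
m[2] = 1·max(1,0) = 1·1 = 1
m[3] = 1·max(2,1) = 1·2 = 2
m[4] = 2·max(2,1) = 2·2 = 4
m[5] = 2·max(3,2) = 2·3 = 6
m[6] = 3·max(3,2) = 3·3 = 9
m[7] = 2·max(5,6) = 2·6 = 12
One optimal split: 3 + 2 + 2; product 3·2·2 = 12.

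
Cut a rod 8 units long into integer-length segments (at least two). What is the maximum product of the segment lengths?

18

Define m[k] = max over 1≤i<k of i · max(k−i, m[k−i]); the inner max lets the remainder stay uncut if that's better.
m[2] = 1·max(1,0) = 1·1 = 1
m[3] = max(1·2, 2·1) = 2
m[4] = max(1·3, 2·2, 3·1) = 4
m[5] = max(1·4, 2·3, 3·2, 4·1) = 6
m[6] = max(1·6, 2·4, 3·3, 4·2, 5·1) = 9
m[7] = max(1·9, 2·6, 3·4, 4·3, 5·2, 6·1) = 12
m[8] = max(1·12, 2·9, 3·6, …, 6·2, 7·1) = 18
One optimal split: 3 + 3 + 2; product 3·3·2 = 18.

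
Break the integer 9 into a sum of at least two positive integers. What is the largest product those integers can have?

Let prod[k] be the best product for length k (with at least one cut). For each first piece i, the rest contributes max(k−i, prod[k−i]).
prod[2] = 1*max(1,0) = 1*1 = 1
prod[3] = 1*max(2,1) = 1*2 = 2
prod[4] = 2*max(2,1) = 2*2 = 4
prod[5] = 2*max(3,2) = 2*3 = 6
prod[6] = 3*max(3,2) = 3*3 = 9
prod[7] = 2*max(5,6) = 2*6 = 12
prod[8] = 2*max(6,9) = 2*9 = 18
prod[9] = 3*max(6,9) = 3*9 = 27
One optimal split: 3 + 3 + 3; product 3*3*3 = 27.

27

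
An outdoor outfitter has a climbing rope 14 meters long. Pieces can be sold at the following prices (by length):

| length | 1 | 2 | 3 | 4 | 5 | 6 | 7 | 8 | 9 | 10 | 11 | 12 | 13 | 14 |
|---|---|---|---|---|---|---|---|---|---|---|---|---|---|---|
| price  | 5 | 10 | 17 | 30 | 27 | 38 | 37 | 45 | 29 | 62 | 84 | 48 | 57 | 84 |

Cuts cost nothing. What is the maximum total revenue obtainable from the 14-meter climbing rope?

Consider every possible first cut. r[k] is the best of p[i]+r[k−i] over all sellable i≤k.
r[1] = 5
r[2] = 10  (first piece 1, then r[1]=5)
r[3] = 17
r[4] = 30
r[5] = 35  (first piece 1, then r[4]=30)
r[6] = 40  (first piece 1, then r[5]=35)
r[7] = 47  (first piece 3, then r[4]=30)
r[8] = 60  (first piece 4, then r[4]=30)
r[9] = 65  (first piece 1, then r[8]=60)
r[10] = 70  (first piece 1, then r[9]=65)
r[11] = 84
r[12] = 90  (first piece 4, then r[8]=60)
r[13] = 95  (first piece 1, then r[12]=90)
r[14] = 101  (first piece 3, then r[11]=84)
One optimal cutting: 11 + 3 → €84 + €17 = €101.

101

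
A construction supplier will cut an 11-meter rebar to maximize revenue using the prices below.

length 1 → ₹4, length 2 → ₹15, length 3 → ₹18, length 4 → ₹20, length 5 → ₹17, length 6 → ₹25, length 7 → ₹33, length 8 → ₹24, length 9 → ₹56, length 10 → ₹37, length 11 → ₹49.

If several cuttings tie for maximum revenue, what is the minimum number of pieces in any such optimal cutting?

Build r[k] bottom-up: r[k] = max over allowed piece i of (p[i] + r[k−i]).
r[1] = 4
r[2] = 15
r[3] = 19  (first piece 1, then r[2]=15)
r[4] = 30  (first piece 2, then r[2]=15)
r[5] = 34  (first piece 1, then r[4]=30)
r[6] = 45  (first piece 2, then r[4]=30)
r[7] = 49  (first piece 1, then r[6]=45)
r[8] = 60  (first piece 2, then r[6]=45)
r[9] = 64  (first piece 1, then r[8]=60)
r[10] = 75  (first piece 2, then r[8]=60)
r[11] = 79  (first piece 1, then r[10]=75)
Maximum revenue is ₹79.
Now minimize piece count subject to staying optimal: for each k, pieces[k] = 1 + min over i with p[i]+r[k−i]=r[k] of pieces[k−i].
pieces[8] = 4
pieces[9] = 5
pieces[10] = 5
pieces[11] = 6

6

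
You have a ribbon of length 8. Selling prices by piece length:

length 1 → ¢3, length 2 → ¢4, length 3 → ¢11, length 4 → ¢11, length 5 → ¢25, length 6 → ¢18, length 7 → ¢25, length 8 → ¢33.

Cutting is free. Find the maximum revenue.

36

Consider every possible first cut. v[k] is the best of p[i]+v[k−i] over all sellable i≤k.
v[1] = 3
v[2] = max(3+3, 4+0) = 6
v[3] = max(3+6, 4+3, 11+0) = 11
v[4] = max(3+11, 4+6, 11+3, 11+0) = 14
v[5] = max(3+14, 4+11, 11+6, 11+3, 25+0) = 25
v[6] = max(3+25, 4+14, 11+11, 11+6, 25+3, 18+0) = 28
v[7] = max(3+28, 4+25, 11+14, …, 18+3, 25+0) = 31
v[8] = max(3+31, 4+28, 11+25, …, 25+3, 33+0) = 36
One optimal cutting: 5 + 3 → ¢25 + ¢11 = ¢36.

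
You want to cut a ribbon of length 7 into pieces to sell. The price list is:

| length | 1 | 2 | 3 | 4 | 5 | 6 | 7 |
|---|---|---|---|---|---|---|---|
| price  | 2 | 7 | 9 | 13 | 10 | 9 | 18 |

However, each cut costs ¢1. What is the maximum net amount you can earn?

Build net[k] bottom-up: net[k] = max over allowed piece i of (p[i] + net[k−i]) − 1 per cut.
net[1] = 2
net[2] = 7
net[3] = 9
net[4] = 13  (first piece 2, then net[2]=7)
net[5] = 15  (first piece 2, then net[3]=9)
net[6] = 19  (first piece 2, then net[4]=13)
net[7] = 21  (first piece 2, then net[5]=15)
One optimal plan: pieces 3 + 2 + 2 (2 cuts) → ¢23 − ¢2 = ¢21.

21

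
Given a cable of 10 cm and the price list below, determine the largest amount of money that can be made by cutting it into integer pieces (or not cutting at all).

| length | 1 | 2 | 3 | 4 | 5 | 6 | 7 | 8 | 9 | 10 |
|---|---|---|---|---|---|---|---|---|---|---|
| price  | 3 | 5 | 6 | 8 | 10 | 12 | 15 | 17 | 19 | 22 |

30

Let R[k] be the best obtainable value from length k. For each k, try every first piece i and keep the best of price[i] + R[k−i].
R[1] = 3
R[2] = max(3+3, 5+0) = 6
R[3] = max(3+6, 5+3, 6+0) = 9
R[4] = max(3+9, 5+6, 6+3, 8+0) = 12
R[5] = max(3+12, 5+9, 6+6, 8+3, 10+0) = 15
R[6] = max(3+15, 5+12, 6+9, 8+6, 10+3, 12+0) = 18
R[7] = max(3+18, 5+15, 6+12, …, 12+3, 15+0) = 21
R[8] = max(3+21, 5+18, 6+15, …, 15+3, 17+0) = 24
R[9] = max(3+24, 5+21, 6+18, …, 17+3, 19+0) = 27
R[10] = max(3+27, 5+24, 6+21, …, 19+3, 22+0) = 30
One optimal cutting: 1 + 1 + 1 + 1 + 1 + 1 + 1 + 1 + 1 + 1 → 3 + 3 + 3 + 3 + 3 + 3 + 3 + 3 + 3 + 3 = 30.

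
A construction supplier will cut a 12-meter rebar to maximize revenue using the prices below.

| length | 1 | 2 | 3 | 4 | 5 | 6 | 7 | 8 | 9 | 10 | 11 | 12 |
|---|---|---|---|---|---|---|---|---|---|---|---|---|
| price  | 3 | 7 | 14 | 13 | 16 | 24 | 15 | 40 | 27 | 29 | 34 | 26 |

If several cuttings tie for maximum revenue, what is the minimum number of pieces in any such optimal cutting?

3

Consider every possible first cut. r[k] is the best of p[i]+r[k−i] over all sellable i≤k.
r[1] = 3
r[2] = max(3+3, 7+0) = 7
r[3] = max(3+7, 7+3, 14+0) = 14
r[4] = max(3+14, 7+7, 14+3, 13+0) = 17
r[5] = max(3+17, 7+14, 14+7, 13+3, 16+0) = 21
r[6] = max(3+21, 7+17, 14+14, 13+7, 16+3, 24+0) = 28
r[7] = max(3+28, 7+21, 14+17, …, 24+3, 15+0) = 31
r[8] = max(3+31, 7+28, 14+21, …, 15+3, 40+0) = 40
r[9] = max(3+40, 7+31, 14+28, …, 40+3, 27+0) = 43
r[10] = max(3+43, 7+40, 14+31, …, 27+3, 29+0) = 47
r[11] = max(3+47, 7+43, 14+40, …, 29+3, 34+0) = 54
r[12] = max(3+54, 7+47, 14+43, …, 34+3, 26+0) = 57
Maximum revenue is ₹57.
Now minimize piece count subject to staying optimal: for each k, pieces[k] = 1 + min over i with p[i]+r[k−i]=r[k] of pieces[k−i].
pieces[9] = 2
pieces[10] = 2
pieces[11] = 2
pieces[12] = 3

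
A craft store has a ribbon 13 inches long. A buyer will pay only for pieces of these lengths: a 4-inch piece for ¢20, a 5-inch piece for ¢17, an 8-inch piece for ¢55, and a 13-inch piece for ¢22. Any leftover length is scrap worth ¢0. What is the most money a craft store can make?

75

Build r[k] bottom-up: r[k] = max over allowed piece i of (p[i] + r[k−i]).
r[1] = 0
r[2] = 0
r[3] = 0
r[4] = 20
r[5] = 20
r[6] = 20
r[7] = 20
r[8] = 55
r[9] = 55
r[10] = 55
r[11] = 55
r[12] = 75  (first piece 4, then r[8]=55)
r[13] = 75
One optimal cutting: pieces 8 + 4 with 1 inch of scrap → ¢75.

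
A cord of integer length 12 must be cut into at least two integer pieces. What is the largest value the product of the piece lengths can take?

81

Fill prod[k] for k=2..12: at each k try every first piece i and multiply by the better of (k−i) uncut or prod[k−i].
prod[2] = 1·max(1,0) = 1·1 = 1
prod[3] = 1·max(2,1) = 1·2 = 2
prod[4] = 2·max(2,1) = 2·2 = 4
prod[5] = 2·max(3,2) = 2·3 = 6
prod[6] = 3·max(3,2) = 3·3 = 9
prod[7] = 2·max(5,6) = 2·6 = 12
prod[8] = 2·max(6,9) = 2·9 = 18
prod[9] = 3·max(6,9) = 3·9 = 27
prod[10] = 2·max(8,18) = 2·18 = 36
prod[11] = 2·max(9,27) = 2·27 = 54
prod[12] = 3·max(9,27) = 3·27 = 81
One optimal split: 3 + 3 + 3 + 3; product 3·3·3·3 = 81.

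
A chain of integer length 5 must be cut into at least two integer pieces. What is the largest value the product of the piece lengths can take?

Define P[k] = max over 1≤i<k of i · max(k−i, P[k−i]); the inner max lets the remainder stay uncut if that's better.
P[2] = 1×max(1,0) = 1×1 = 1
P[3] = 1×max(2,1) = 1×2 = 2
P[4] = 2×max(2,1) = 2×2 = 4
P[5] = 2×max(3,2) = 2×3 = 6
One optimal split: 3 + 2; product 3×2 = 6.

6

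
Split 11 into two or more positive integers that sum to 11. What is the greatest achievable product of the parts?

54

Let g[k] be the best product for length k (with at least one cut). For each first piece i, the rest contributes max(k−i, g[k−i]).
Small cases: g[2]=1, g[3]=2, g[4]=4, g[5]=6.
g[6] = 3*max(3,2) = 3*3 = 9
g[7] = 2*max(5,6) = 2*6 = 12
g[8] = 2*max(6,9) = 2*9 = 18
g[9] = 3*max(6,9) = 3*9 = 27
g[10] = 2*max(8,18) = 2*18 = 36
g[11] = 2*max(9,27) = 2*27 = 54
One optimal split: 3 + 3 + 3 + 2; product 3*3*3*2 = 54.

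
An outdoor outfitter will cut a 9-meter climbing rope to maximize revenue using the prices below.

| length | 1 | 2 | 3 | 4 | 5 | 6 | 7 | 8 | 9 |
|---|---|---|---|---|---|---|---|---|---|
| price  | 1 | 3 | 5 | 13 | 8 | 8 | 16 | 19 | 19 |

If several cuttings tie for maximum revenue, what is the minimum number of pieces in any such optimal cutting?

Build r[k] bottom-up: r[k] = max over allowed piece i of (p[i] + r[k−i]).
r[1] = 1
r[2] = 3
r[3] = 5
r[4] = 13
r[5] = 14  (first piece 1, then r[4]=13)
r[6] = 16  (first piece 2, then r[4]=13)
r[7] = 18  (first piece 3, then r[4]=13)
r[8] = 26  (first piece 4, then r[4]=13)
r[9] = 27  (first piece 1, then r[8]=26)
Maximum revenue is €27.
Now minimize piece count subject to staying optimal: for each k, pieces[k] = 1 + min over i with p[i]+r[k−i]=r[k] of pieces[k−i].
pieces[6] = 2
pieces[7] = 2
pieces[8] = 2
pieces[9] = 3

3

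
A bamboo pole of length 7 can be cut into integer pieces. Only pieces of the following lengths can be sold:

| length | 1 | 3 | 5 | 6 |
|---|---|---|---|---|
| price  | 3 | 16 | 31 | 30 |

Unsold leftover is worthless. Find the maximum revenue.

Let f[k] be the best obtainable value from length k. For each k, try every first piece i and keep the best of price[i] + f[k−i].
f[1] = 3
f[2] = 6  (first piece 1, then f[1]=3)
f[3] = max(3+6, 16+0) = 16
f[4] = max(3+16, 16+3) = 19
f[5] = max(3+19, 16+6, 31+0) = 31
f[6] = max(3+31, 16+16, 31+3, 30+0) = 34
f[7] = max(3+34, 16+19, 31+6, 30+3) = 37
One optimal cutting: 5 + 1 + 1 → $37.

37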